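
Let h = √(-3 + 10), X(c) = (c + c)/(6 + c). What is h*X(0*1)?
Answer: 0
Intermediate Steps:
X(c) = 2*c/(6 + c) (X(c) = (2*c)/(6 + c) = 2*c/(6 + c))
h = √7 ≈ 2.6458
h*X(0*1) = √7*(2*(0*1)/(6 + 0*1)) = √7*(2*0/(6 + 0)) = √7*(2*0/6) = √7*(2*0*(⅙)) = √7*0 = 0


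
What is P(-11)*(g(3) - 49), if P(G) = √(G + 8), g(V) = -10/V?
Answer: -157*I*√3/3 ≈ -90.644*I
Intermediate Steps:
P(G) = √(8 + G)
P(-11)*(g(3) - 49) = √(8 - 11)*(-10/3 - 49) = √(-3)*(-10*⅓ - 49) = (I*√3)*(-10/3 - 49) = (I*√3)*(-157/3) = -157*I*√3/3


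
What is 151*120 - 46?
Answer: 18074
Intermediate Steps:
151*120 - 46 = 18120 - 46 = 18074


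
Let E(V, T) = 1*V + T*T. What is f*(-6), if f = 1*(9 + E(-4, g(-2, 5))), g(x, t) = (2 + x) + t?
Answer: -180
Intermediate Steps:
g(x, t) = 2 + t + x
E(V, T) = V + T**2
f = 30 (f = 1*(9 + (-4 + (2 + 5 - 2)**2)) = 1*(9 + (-4 + 5**2)) = 1*(9 + (-4 + 25)) = 1*(9 + 21) = 1*30 = 30)
f*(-6) = 30*(-6) = -180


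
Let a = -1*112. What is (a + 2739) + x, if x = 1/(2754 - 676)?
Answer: 5458907/2078 ≈ 2627.0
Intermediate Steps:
a = -112
x = 1/2078 ≈ 0.00048123
(a + 2739) + x = (-112 + 2739) + 1/2078 = 2627 + 1/2078 = 5458907/2078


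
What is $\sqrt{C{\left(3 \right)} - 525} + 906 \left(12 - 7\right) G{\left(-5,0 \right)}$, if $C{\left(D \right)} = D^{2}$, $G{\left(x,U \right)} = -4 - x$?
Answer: $4530 + 2 i \sqrt{129} \approx 4530.0 + 22.716 i$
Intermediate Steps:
$\sqrt{C{\left(3 \right)} - 525} + 906 \left(12 - 7\right) G{\left(-5,0 \right)} = \sqrt{3^{2} - 525} + 906 \left(12 - 7\right) \left(-4 - -5\right) = \sqrt{9 - 525} + 906 \cdot 5 \left(-4 + 5\right) = \sqrt{-516} + 906 \cdot 5 \cdot 1 = 2 i \sqrt{129} + 906 \cdot 5 = 2 i \sqrt{129} + 4530 = 4530 + 2 i \sqrt{129}$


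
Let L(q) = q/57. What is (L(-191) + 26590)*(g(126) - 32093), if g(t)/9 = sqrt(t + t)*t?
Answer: -48634983827/57 + 3437015652*sqrt(7)/19 ≈ -3.7464e+8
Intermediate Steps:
L(q) = q/57 (L(q) = q*(1/57) = q/57)
g(t) = 9*sqrt(2)*t**(3/2) (g(t) = 9*(sqrt(t + t)*t) = 9*(sqrt(2*t)*t) = 9*((sqrt(2)*sqrt(t))*t) = 9*(sqrt(2)*t**(3/2)) = 9*sqrt(2)*t**(3/2))
(L(-191) + 26590)*(g(126) - 32093) = ((1/57)*(-191) + 26590)*(9*sqrt(2)*126**(3/2) - 32093) = (-191/57 + 26590)*(9*sqrt(2)*(378*sqrt(14)) - 32093) = 1515439*(6804*sqrt(7) - 32093)/57 = 1515439*(-32093 + 6804*sqrt(7))/57 = -48634983827/57 + 3437015652*sqrt(7)/19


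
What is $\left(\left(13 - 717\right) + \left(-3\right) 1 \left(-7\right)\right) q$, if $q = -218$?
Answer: $148894$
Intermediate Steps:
$\left(\left(13 - 717\right) + \left(-3\right) 1 \left(-7\right)\right) q = \left(\left(13 - 717\right) + \left(-3\right) 1 \left(-7\right)\right) \left(-218\right) = \left(-704 - -21\right) \left(-218\right) = \left(-704 + 21\right) \left(-218\right) = \left(-683\right) \left(-218\right) = 148894$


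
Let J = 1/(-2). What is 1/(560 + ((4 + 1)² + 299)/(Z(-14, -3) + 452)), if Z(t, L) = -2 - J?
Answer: 901/505208 ≈ 0.0017834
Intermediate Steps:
J = -½ ≈ -0.50000
Z(t, L) = -3/2 (Z(t, L) = -2 - 1*(-½) = -2 + ½ = -3/2)
1/(560 + ((4 + 1)² + 299)/(Z(-14, -3) + 452)) = 1/(560 + ((4 + 1)² + 299)/(-3/2 + 452)) = 1/(560 + (5² + 299)/(901/2)) = 1/(560 + (25 + 299)*(2/901)) = 1/(560 + 324*(2/901)) = 1/(560 + 648/901) = 1/(505208/901) = 901/505208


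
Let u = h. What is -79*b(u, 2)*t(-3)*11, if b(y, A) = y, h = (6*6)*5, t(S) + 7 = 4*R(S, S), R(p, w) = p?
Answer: 2971980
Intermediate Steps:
t(S) = -7 + 4*S
h = 180 (h = 36*5 = 180)
u = 180
-79*b(u, 2)*t(-3)*11 = -14220*(-7 + 4*(-3))*11 = -14220*(-7 - 12)*11 = -14220*(-19)*11 = -79*(-3420)*11 = 270180*11 = 2971980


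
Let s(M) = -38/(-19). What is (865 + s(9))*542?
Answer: 469914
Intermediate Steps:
s(M) = 2 (s(M) = -38*(-1/19) = 2)
(865 + s(9))*542 = (865 + 2)*542 = 867*542 = 469914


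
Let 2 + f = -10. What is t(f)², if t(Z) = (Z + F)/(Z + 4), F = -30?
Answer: 441/16 ≈ 27.563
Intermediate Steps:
f = -12 (f = -2 - 10 = -12)
t(Z) = (-30 + Z)/(4 + Z) (t(Z) = (Z - 30)/(Z + 4) = (-30 + Z)/(4 + Z))
t(f)² = ((-30 - 12)/(4 - 12))² = (-42/(-8))² = (-⅛*(-42))² = (21/4)² = 441/16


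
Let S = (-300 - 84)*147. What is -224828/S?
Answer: 56207/14112 ≈ 3.9829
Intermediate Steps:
S = -56448 (S = -384*147 = -56448)
-224828/S = -224828/(-56448) = -224828*(-1/56448) = 56207/14112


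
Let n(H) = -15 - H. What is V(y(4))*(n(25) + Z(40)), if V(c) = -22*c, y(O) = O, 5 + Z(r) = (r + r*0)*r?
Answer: -136840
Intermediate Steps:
Z(r) = -5 + r² (Z(r) = -5 + (r + r*0)*r = -5 + (r + 0)*r = -5 + r*r = -5 + r²)
V(y(4))*(n(25) + Z(40)) = (-22*4)*((-15 - 1*25) + (-5 + 40²)) = -88*((-15 - 25) + (-5 + 1600)) = -88*(-40 + 1595) = -88*1555 = -136840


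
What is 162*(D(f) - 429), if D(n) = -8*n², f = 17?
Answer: -444042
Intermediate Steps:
162*(D(f) - 429) = 162*(-8*17² - 429) = 162*(-8*289 - 429) = 162*(-2312 - 429) = 162*(-2741) = -444042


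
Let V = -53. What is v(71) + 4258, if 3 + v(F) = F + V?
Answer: 4273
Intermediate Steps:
v(F) = -56 + F (v(F) = -3 + (F - 53) = -3 + (-53 + F) = -56 + F)
v(71) + 4258 = (-56 + 71) + 4258 = 15 + 4258 = 4273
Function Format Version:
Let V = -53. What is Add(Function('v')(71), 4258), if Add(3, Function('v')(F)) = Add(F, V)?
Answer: 4273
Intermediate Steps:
Function('v')(F) = Add(-56, F) (Function('v')(F) = Add(-3, Add(F, -53)) = Add(-3, Add(-53, F)) = Add(-56, F))
Add(Function('v')(71), 4258) = Add(Add(-56, 71), 4258) = Add(15, 4258) = 4273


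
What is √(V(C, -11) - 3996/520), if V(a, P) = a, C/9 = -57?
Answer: 3*I*√977730/130 ≈ 22.819*I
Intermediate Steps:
C = -513 (C = 9*(-57) = -513)
√(V(C, -11) - 3996/520) = √(-513 - 3996/520) = √(-513 - 3996*1/520) = √(-513 - 999/130) = √(-67689/130) = 3*I*√977730/130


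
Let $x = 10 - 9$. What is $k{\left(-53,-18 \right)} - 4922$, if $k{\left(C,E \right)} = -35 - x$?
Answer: $-4958$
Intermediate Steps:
$x = 1$
$k{\left(C,E \right)} = -36$ ($k{\left(C,E \right)} = -35 - 1 = -36$)
$k{\left(-53,-18 \right)} - 4922 = -36 - 4922 = -4958$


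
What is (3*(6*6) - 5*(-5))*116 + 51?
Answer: 15479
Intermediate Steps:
(3*(6*6) - 5*(-5))*116 + 51 = (3*36 + 25)*116 + 51 = (108 + 25)*116 + 51 = 133*116 + 51 = 15428 + 51 = 15479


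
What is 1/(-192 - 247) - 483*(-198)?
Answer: 41983325/439 ≈ 95634.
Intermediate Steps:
1/(-192 - 247) - 483*(-198) = 1/(-439) + 95634 = -1/439 + 95634 = 41983325/439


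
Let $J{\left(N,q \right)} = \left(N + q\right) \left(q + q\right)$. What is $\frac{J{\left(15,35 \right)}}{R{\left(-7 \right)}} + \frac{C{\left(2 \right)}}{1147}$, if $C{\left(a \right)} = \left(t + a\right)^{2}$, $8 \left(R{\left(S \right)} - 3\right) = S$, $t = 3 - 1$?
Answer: $\frac{32116272}{19499} \approx 1647.1$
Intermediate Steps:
$t = 2$
$R{\left(S \right)} = 3 + \frac{S}{8}$
$J{\left(N,q \right)} = 2 q \left(N + q\right)$ ($J{\left(N,q \right)} = \left(N + q\right) 2 q = 2 q \left(N + q\right)$)
$C{\left(a \right)} = \left(2 + a\right)^{2}$
$\frac{J{\left(15,35 \right)}}{R{\left(-7 \right)}} + \frac{C{\left(2 \right)}}{1147} = \frac{2 \cdot 35 \left(15 + 35\right)}{3 + \frac{1}{8} \left(-7\right)} + \frac{\left(2 + 2\right)^{2}}{1147} = \frac{2 \cdot 35 \cdot 50}{3 - \frac{7}{8}} + 4^{2} \cdot \frac{1}{1147} = \frac{3500}{\frac{17}{8}} + 16 \cdot \frac{1}{1147} = 3500 \cdot \frac{8}{17} + \frac{16}{1147} = \frac{28000}{17} + \frac{16}{1147} = \frac{32116272}{19499}$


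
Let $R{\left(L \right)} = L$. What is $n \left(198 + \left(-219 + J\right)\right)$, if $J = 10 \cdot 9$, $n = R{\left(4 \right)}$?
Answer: $276$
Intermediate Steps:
$n = 4$
$J = 90$
$n \left(198 + \left(-219 + J\right)\right) = 4 \left(198 + \left(-219 + 90\right)\right) = 4 \left(198 - 129\right) = 4 \cdot 69 = 276$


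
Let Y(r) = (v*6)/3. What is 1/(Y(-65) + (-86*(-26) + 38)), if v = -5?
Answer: 1/2264 ≈ 0.00044170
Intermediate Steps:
Y(r) = -10 (Y(r) = -5*6/3 = -30*1/3 = -10)
1/(Y(-65) + (-86*(-26) + 38)) = 1/(-10 + (-86*(-26) + 38)) = 1/(-10 + (2236 + 38)) = 1/(-10 + 2274) = 1/2264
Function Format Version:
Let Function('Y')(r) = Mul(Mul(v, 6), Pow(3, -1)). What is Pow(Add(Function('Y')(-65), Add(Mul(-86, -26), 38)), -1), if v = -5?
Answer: Rational(1, 2264) ≈ 0.00044170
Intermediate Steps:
Function('Y')(r) = -10 (Function('Y')(r) = Mul(Mul(-5, 6), Pow(3, -1)) = Mul(-30, Rational(1, 3)) = -10)
Pow(Add(Function('Y')(-65), Add(Mul(-86, -26), 38)), -1) = Pow(Add(-10, Add(Mul(-86, -26), 38)), -1) = Pow(Add(-10, Add(2236, 38)), -1) = Pow(Add(-10, 2274), -1) = Pow(2264, -1) = Rational(1, 2264)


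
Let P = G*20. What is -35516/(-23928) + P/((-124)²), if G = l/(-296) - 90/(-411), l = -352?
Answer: 21652863503/14570085219 ≈ 1.4861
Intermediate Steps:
G = 7138/5069 (G = -352/(-296) - 90/(-411) = -352*(-1/296) - 90*(-1/411) = 44/37 + 30/137 = 7138/5069 ≈ 1.4082)
P = 142760/5069 (P = (7138/5069)*20 = 142760/5069 ≈ 28.163)
-35516/(-23928) + P/((-124)²) = -35516/(-23928) + 142760/(5069*((-124)²)) = -35516*(-1/23928) + (142760/5069)/15376 = 8879/5982 + (142760/5069)*(1/15376) = 8879/5982 + 17845/9742618 = 21652863503/14570085219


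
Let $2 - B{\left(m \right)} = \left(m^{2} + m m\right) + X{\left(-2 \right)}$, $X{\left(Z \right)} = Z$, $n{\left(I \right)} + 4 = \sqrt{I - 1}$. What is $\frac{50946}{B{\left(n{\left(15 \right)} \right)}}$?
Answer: $\frac{25473}{4} + \frac{3639 \sqrt{14}}{2} \approx 13176.0$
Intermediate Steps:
$n{\left(I \right)} = -4 + \sqrt{-1 + I}$ ($n{\left(I \right)} = -4 + \sqrt{I - 1} = -4 + \sqrt{-1 + I}$)
$B{\left(m \right)} = 4 - 2 m^{2}$ ($B{\left(m \right)} = 2 - \left(\left(m^{2} + m m\right) - 2\right) = 2 - \left(\left(m^{2} + m^{2}\right) - 2\right) = 2 - \left(2 m^{2} - 2\right) = 2 - \left(-2 + 2 m^{2}\right) = 4 - 2 m^{2}$)
$\frac{50946}{B{\left(n{\left(15 \right)} \right)}} = \frac{50946}{4 - 2 \left(-4 + \sqrt{-1 + 15}\right)^{2}} = \frac{50946}{4 - 2 \left(-4 + \sqrt{14}\right)^{2}}$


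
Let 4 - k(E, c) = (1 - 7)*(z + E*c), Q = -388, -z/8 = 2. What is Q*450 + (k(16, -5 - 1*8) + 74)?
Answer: -175866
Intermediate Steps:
z = -16 (z = -8*2 = -16)
k(E, c) = -92 + 6*E*c (k(E, c) = 4 - (1 - 7)*(-16 + E*c) = 4 - (-6)*(-16 + E*c) = 4 - (96 - 6*E*c) = 4 + (-96 + 6*E*c) = -92 + 6*E*c)
Q*450 + (k(16, -5 - 1*8) + 74) = -388*450 + ((-92 + 6*16*(-5 - 1*8)) + 74) = -174600 + ((-92 + 6*16*(-5 - 8)) + 74) = -174600 + ((-92 + 6*16*(-13)) + 74) = -174600 + ((-92 - 1248) + 74) = -174600 + (-1340 + 74) = -174600 - 1266 = -175866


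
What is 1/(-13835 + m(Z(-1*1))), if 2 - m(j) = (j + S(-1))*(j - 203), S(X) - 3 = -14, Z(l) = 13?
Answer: -1/13453 ≈ -7.4333e-5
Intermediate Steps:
S(X) = -11 (S(X) = 3 - 14 = -11)
m(j) = 2 - (-203 + j)*(-11 + j) (m(j) = 2 - (j - 11)*(j - 203) = 2 - (-11 + j)*(-203 + j) = 2 - (-203 + j)*(-11 + j))
1/(-13835 + m(Z(-1*1))) = 1/(-13835 + (-2231 - 1*13² + 214*13)) = 1/(-13835 + (-2231 - 1*169 + 2782)) = 1/(-13835 + (-2231 - 169 + 2782)) = 1/(-13835 + 382) = 1/(-13453) = -1/13453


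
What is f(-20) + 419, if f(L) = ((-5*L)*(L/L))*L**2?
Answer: 40419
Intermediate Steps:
f(L) = -5*L**3 (f(L) = (-5*L*1)*L**2 = (-5*L)*L**2 = -5*L**3)
f(-20) + 419 = -5*(-20)**3 + 419 = -5*(-8000) + 419 = 40000 + 419 = 40419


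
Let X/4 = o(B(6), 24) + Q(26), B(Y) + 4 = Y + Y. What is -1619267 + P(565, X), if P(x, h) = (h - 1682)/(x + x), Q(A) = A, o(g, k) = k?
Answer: -914886596/565 ≈ -1.6193e+6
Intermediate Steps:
B(Y) = -4 + 2*Y (B(Y) = -4 + (Y + Y) = -4 + 2*Y)
X = 200 (X = 4*(24 + 26) = 4*50 = 200)
P(x, h) = (-1682 + h)/(2*x) (P(x, h) = (-1682 + h)/((2*x)) = (-1682 + h)*(1/(2*x)) = (-1682 + h)/(2*x))
-1619267 + P(565, X) = -1619267 + (½)*(-1682 + 200)/565 = -1619267 + (½)*(1/565)*(-1482) = -1619267 - 741/565 = -914886596/565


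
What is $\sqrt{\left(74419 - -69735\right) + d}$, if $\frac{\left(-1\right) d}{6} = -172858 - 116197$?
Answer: $2 \sqrt{469621} \approx 1370.6$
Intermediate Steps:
$d = 1734330$ ($d = - 6 \left(-172858 - 116197\right) = \left(-6\right) \left(-289055\right) = 1734330$)
$\sqrt{\left(74419 - -69735\right) + d} = \sqrt{\left(74419 - -69735\right) + 1734330} = \sqrt{\left(74419 + 69735\right) + 1734330} = \sqrt{144154 + 1734330} = \sqrt{1878484} = 2 \sqrt{469621}$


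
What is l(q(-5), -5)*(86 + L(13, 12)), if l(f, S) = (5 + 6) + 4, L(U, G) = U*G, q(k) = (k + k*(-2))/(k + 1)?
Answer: 3630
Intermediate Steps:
q(k) = -k/(1 + k) (q(k) = (k - 2*k)/(1 + k) = (-k)/(1 + k) = -k/(1 + k))
L(U, G) = G*U
l(f, S) = 15 (l(f, S) = 11 + 4 = 15)
l(q(-5), -5)*(86 + L(13, 12)) = 15*(86 + 12*13) = 15*(86 + 156) = 15*242 = 3630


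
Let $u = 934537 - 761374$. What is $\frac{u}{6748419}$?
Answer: $\frac{57721}{2249473} \approx 0.02566$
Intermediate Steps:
$u = 173163$ ($u = 934537 - 761374 = 173163$)
$\frac{u}{6748419} = \frac{173163}{6748419} = 173163 \cdot \frac{1}{6748419} = \frac{57721}{2249473}$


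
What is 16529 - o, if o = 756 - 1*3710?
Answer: 19483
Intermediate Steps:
o = -2954 (o = 756 - 3710 = -2954)
16529 - o = 16529 - 1*(-2954) = 16529 + 2954 = 19483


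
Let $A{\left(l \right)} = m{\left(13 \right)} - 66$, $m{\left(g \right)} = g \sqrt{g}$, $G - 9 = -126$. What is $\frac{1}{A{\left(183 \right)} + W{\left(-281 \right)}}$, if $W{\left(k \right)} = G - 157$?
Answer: $- \frac{340}{113403} - \frac{13 \sqrt{13}}{113403} \approx -0.0034115$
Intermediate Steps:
$G = -117$ ($G = 9 - 126 = -117$)
$m{\left(g \right)} = g^{\frac{3}{2}}$
$W{\left(k \right)} = -274$ ($W{\left(k \right)} = -117 - 157 = -274$)
$A{\left(l \right)} = -66 + 13 \sqrt{13}$ ($A{\left(l \right)} = 13^{\frac{3}{2}} - 66 = 13 \sqrt{13} - 66 = -66 + 13 \sqrt{13}$)
$\frac{1}{A{\left(183 \right)} + W{\left(-281 \right)}} = \frac{1}{\left(-66 + 13 \sqrt{13}\right) - 274} = \frac{1}{-340 + 13 \sqrt{13}}$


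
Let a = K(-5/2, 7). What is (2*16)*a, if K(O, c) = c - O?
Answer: 304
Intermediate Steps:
a = 19/2 (a = 7 - (-5)/2 = 7 - 1*(-5/2) = 7 + 5/2 = 19/2 ≈ 9.5000)
(2*16)*a = (2*16)*(19/2) = 32*(19/2) = 304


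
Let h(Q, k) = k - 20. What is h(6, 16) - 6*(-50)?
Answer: 296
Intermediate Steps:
h(Q, k) = -20 + k
h(6, 16) - 6*(-50) = (-20 + 16) - 6*(-50) = -4 + 300 = 296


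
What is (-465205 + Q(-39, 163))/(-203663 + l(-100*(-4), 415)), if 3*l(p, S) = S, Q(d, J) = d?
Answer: 697866/305287 ≈ 2.2859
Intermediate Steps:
l(p, S) = S/3
(-465205 + Q(-39, 163))/(-203663 + l(-100*(-4), 415)) = (-465205 - 39)/(-203663 + (⅓)*415) = -465244/(-203663 + 415/3) = -465244/(-610574/3) = -465244*(-3/610574) = 697866/305287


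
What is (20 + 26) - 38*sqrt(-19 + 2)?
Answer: 46 - 38*I*sqrt(17) ≈ 46.0 - 156.68*I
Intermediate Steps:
(20 + 26) - 38*sqrt(-19 + 2) = 46 - 38*I*sqrt(17)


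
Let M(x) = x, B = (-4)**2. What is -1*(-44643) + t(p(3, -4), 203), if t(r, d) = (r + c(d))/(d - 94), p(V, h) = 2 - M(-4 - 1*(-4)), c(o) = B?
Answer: 4866105/109 ≈ 44643.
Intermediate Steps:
B = 16
c(o) = 16
p(V, h) = 2 (p(V, h) = 2 - (-4 - 1*(-4)) = 2 - (-4 + 4) = 2 - 1*0 = 2 + 0 = 2)
t(r, d) = (16 + r)/(-94 + d) (t(r, d) = (r + 16)/(d - 94) = (16 + r)/(-94 + d))
-1*(-44643) + t(p(3, -4), 203) = -1*(-44643) + (16 + 2)/(-94 + 203) = 44643 + 18/109 = 4866105/109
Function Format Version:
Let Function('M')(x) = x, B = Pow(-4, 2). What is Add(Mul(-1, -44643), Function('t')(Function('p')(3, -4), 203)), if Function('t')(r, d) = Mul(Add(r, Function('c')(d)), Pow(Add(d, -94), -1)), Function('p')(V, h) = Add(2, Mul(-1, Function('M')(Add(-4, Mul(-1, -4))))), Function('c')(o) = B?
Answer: Rational(4866105, 109) ≈ 44643.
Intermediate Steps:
B = 16
Function('c')(o) = 16
Function('p')(V, h) = 2 (Function('p')(V, h) = Add(2, Mul(-1, Add(-4, Mul(-1, -4)))) = Add(2, Mul(-1, Add(-4, 4))) = Add(2, Mul(-1, 0)) = Add(2, 0) = 2)
Function('t')(r, d) = Mul(Pow(Add(-94, d), -1), Add(16, r)) (Function('t')(r, d) = Mul(Add(r, 16), Pow(Add(d, -94), -1)) = Mul(Add(16, r), Pow(Add(-94, d), -1)) = Mul(Pow(Add(-94, d), -1), Add(16, r)))
Add(Mul(-1, -44643), Function('t')(Function('p')(3, -4), 203)) = Add(Mul(-1, -44643), Mul(Pow(Add(-94, 203), -1), Add(16, 2))) = Add(44643, Mul(Pow(109, -1), 18)) = Add(44643, Mul(Rational(1, 109), 18)) = Add(44643, Rational(18, 109)) = Rational(4866105, 109)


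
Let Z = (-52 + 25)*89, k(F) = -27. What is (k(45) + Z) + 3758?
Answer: 1328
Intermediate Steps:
Z = -2403 (Z = -27*89 = -2403)
(k(45) + Z) + 3758 = (-27 - 2403) + 3758 = -2430 + 3758 = 1328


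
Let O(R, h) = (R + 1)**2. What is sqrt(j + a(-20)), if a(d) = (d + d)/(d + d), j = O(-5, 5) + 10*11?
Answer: sqrt(127) ≈ 11.269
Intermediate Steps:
O(R, h) = (1 + R)**2
j = 126 (j = (1 - 5)**2 + 10*11 = (-4)**2 + 110 = 16 + 110 = 126)
a(d) = 1 (a(d) = (2*d)/((2*d)) = (2*d)*(1/(2*d)) = 1)
sqrt(j + a(-20)) = sqrt(126 + 1) = sqrt(127)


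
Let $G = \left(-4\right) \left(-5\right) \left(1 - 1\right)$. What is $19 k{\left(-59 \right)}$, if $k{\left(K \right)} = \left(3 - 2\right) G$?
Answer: $0$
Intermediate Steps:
$G = 0$ ($G = 20 \cdot 0 = 0$)
$k{\left(K \right)} = 0$ ($k{\left(K \right)} = \left(3 - 2\right) 0 = 1 \cdot 0 = 0$)
$19 k{\left(-59 \right)} = 19 \cdot 0 = 0$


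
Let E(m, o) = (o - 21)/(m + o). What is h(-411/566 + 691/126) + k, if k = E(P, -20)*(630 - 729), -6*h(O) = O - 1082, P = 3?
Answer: -53851475/909279 ≈ -59.224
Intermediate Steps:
E(m, o) = (-21 + o)/(m + o)
h(O) = 541/3 - O/6 (h(O) = -(O - 1082)/6 = -(-1082 + O)/6 = 541/3 - O/6)
k = -4059/17 (k = ((-21 - 20)/(3 - 20))*(630 - 729) = (-41/(-17))*(-99) = -1/17*(-41)*(-99) = (41/17)*(-99) = -4059/17 ≈ -238.76)
h(-411/566 + 691/126) + k = (541/3 - (-411/566 + 691/126)/6) - 4059/17 = (541/3 - ⅙*84830/17829) - 4059/17 = (541/3 - 42415/53487) - 4059/17 = 9603074/53487 - 4059/17 = -53851475/909279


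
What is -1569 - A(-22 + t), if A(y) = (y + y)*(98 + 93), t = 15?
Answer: 1105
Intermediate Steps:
A(y) = 382*y (A(y) = (2*y)*191 = 382*y)
-1569 - A(-22 + t) = -1569 - 382*(-22 + 15) = -1569 - 382*(-7) = -1569 - 1*(-2674) = -1569 + 2674 = 1105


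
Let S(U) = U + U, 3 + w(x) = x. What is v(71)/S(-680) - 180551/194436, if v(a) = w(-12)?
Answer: -12131641/13221648 ≈ -0.91756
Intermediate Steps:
w(x) = -3 + x
v(a) = -15 (v(a) = -3 - 12 = -15)
S(U) = 2*U
v(71)/S(-680) - 180551/194436 = -15/(2*(-680)) - 180551/194436 = -15/(-1360) - 180551*1/194436 = -15*(-1/1360) - 180551/194436 = 3/272 - 180551/194436 = -12131641/13221648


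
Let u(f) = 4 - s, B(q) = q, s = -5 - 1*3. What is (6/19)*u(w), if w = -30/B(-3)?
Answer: 72/19 ≈ 3.7895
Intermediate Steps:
s = -8 (s = -5 - 3 = -8)
w = 10 (w = -30/(-3) = -30*(-⅓) = 10)
u(f) = 12 (u(f) = 4 - 1*(-8) = 4 + 8 = 12)
(6/19)*u(w) = (6/19)*12 = 72/19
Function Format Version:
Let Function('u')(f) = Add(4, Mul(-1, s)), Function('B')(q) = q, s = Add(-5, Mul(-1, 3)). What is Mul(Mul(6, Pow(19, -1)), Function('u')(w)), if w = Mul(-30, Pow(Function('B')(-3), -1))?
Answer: Rational(72, 19) ≈ 3.7895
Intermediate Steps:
s = -8 (s = Add(-5, -3) = -8)
w = 10 (w = Mul(-30, Pow(-3, -1)) = Mul(-30, Rational(-1, 3)) = 10)
Function('u')(f) = 12 (Function('u')(f) = Add(4, Mul(-1, -8)) = Add(4, 8) = 12)
Mul(Mul(6, Pow(19, -1)), Function('u')(w)) = Mul(Mul(6, Pow(19, -1)), 12) = Mul(Mul(6, Rational(1, 19)), 12) = Mul(Rational(6, 19), 12) = Rational(72, 19)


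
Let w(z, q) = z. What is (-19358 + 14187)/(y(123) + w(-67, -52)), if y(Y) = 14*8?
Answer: -5171/45 ≈ -114.91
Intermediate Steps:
y(Y) = 112
(-19358 + 14187)/(y(123) + w(-67, -52)) = (-19358 + 14187)/(112 - 67) = -5171/45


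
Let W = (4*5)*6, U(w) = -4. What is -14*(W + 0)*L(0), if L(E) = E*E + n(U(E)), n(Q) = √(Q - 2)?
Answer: -1680*I*√6 ≈ -4115.1*I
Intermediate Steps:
W = 120 (W = 20*6 = 120)
n(Q) = √(-2 + Q)
L(E) = E² + I*√6 (L(E) = E*E + √(-2 - 4) = E² + √(-6) = E² + I*√6)
-14*(W + 0)*L(0) = -14*(120 + 0)*(0² + I*√6) = -1680*(0 + I*√6) = -1680*I*√6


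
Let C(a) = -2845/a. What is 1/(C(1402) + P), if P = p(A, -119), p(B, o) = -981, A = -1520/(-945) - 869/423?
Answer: -1402/1378207 ≈ -0.0010173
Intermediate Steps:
A = -3961/8883 (A = -1520*(-1/945) - 869*1/423 = 304/189 - 869/423 = -3961/8883 ≈ -0.44591)
P = -981
1/(C(1402) + P) = 1/(-2845/1402 - 981) = 1/(-1378207/1402) = -1402/1378207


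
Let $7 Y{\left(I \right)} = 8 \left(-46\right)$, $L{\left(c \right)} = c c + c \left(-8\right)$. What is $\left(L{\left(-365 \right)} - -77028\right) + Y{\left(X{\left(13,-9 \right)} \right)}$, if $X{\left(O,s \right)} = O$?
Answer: $\frac{1491843}{7} \approx 2.1312 \cdot 10^{5}$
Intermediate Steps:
$L{\left(c \right)} = c^{2} - 8 c$
$Y{\left(I \right)} = - \frac{368}{7}$ ($Y{\left(I \right)} = \frac{8 \left(-46\right)}{7} = \frac{1}{7} \left(-368\right) = - \frac{368}{7}$)
$\left(L{\left(-365 \right)} - -77028\right) + Y{\left(X{\left(13,-9 \right)} \right)} = \left(- 365 \left(-8 - 365\right) - -77028\right) - \frac{368}{7} = \left(\left(-365\right) \left(-373\right) + 77028\right) - \frac{368}{7} = \left(136145 + 77028\right) - \frac{368}{7} = 213173 - \frac{368}{7} = \frac{1491843}{7}$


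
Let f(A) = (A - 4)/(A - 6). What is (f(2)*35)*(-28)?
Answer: -490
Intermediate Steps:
f(A) = (-4 + A)/(-6 + A)
(f(2)*35)*(-28) = (((-4 + 2)/(-6 + 2))*35)*(-28) = ((-2/(-4))*35)*(-28) = (-¼*(-2)*35)*(-28) = ((½)*35)*(-28) = (35/2)*(-28) = -490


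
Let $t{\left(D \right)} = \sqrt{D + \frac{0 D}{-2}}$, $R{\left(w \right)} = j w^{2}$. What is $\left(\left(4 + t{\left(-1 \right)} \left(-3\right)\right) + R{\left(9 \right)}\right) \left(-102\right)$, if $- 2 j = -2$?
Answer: $-8670 + 306 i \approx -8670.0 + 306.0 i$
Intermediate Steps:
$j = 1$ ($j = \left(- \frac{1}{2}\right) \left(-2\right) = 1$)
$R{\left(w \right)} = w^{2}$ ($R{\left(w \right)} = 1 w^{2} = w^{2}$)
$t{\left(D \right)} = \sqrt{D}$ ($t{\left(D \right)} = \sqrt{D + 0 \left(- \frac{1}{2}\right)} = \sqrt{D + 0} = \sqrt{D}$)
$\left(\left(4 + t{\left(-1 \right)} \left(-3\right)\right) + R{\left(9 \right)}\right) \left(-102\right) = \left(\left(4 + \sqrt{-1} \left(-3\right)\right) + 9^{2}\right) \left(-102\right) = \left(\left(4 + i \left(-3\right)\right) + 81\right) \left(-102\right) = \left(\left(4 - 3 i\right) + 81\right) \left(-102\right) = \left(85 - 3 i\right) \left(-102\right) = -8670 + 306 i$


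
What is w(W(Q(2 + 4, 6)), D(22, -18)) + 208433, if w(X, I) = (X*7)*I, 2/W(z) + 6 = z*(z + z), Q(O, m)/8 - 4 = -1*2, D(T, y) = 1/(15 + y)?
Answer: 158200640/759 ≈ 2.0843e+5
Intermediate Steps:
Q(O, m) = 16 (Q(O, m) = 32 + 8*(-1*2) = 32 + 8*(-2) = 32 - 16 = 16)
W(z) = 2/(-6 + 2*z²) (W(z) = 2/(-6 + z*(z + z)) = 2/(-6 + z*(2*z)) = 2/(-6 + 2*z²))
w(X, I) = 7*I*X (w(X, I) = (7*X)*I = 7*I*X)
w(W(Q(2 + 4, 6)), D(22, -18)) + 208433 = 7/((15 - 18)*(-3 + 16²)) + 208433 = 7/(-3*(-3 + 256)) + 208433 = 7*(-⅓)/253 + 208433 = 7*(-⅓)*(1/253) + 208433 = -7/759 + 208433 = 158200640/759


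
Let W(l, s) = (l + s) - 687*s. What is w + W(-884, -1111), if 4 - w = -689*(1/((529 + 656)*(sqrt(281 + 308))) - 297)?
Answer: 556633 + 689*sqrt(589)/697965 ≈ 5.5663e+5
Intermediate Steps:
W(l, s) = l - 686*s
w = -204629 + 689*sqrt(589)/697965 (w = 4 - (-689)*(1/((529 + 656)*(sqrt(281 + 308))) - 297) = 4 - (-689)*(1/(1185*(sqrt(589))) - 297) = 4 - (-689)*((sqrt(589)/589)/1185 - 297) = 4 - (-689)*(sqrt(589)/697965 - 297) = 4 - (-689)*(-297 + sqrt(589)/697965) = 4 - (204633 - 689*sqrt(589)/697965) = 4 + (-204633 + 689*sqrt(589)/697965) = -204629 + 689*sqrt(589)/697965 ≈ -2.0463e+5)
w + W(-884, -1111) = (-204629 + 689*sqrt(589)/697965) + (-884 - 686*(-1111)) = (-204629 + 689*sqrt(589)/697965) + (-884 + 762146) = (-204629 + 689*sqrt(589)/697965) + 761262 = 556633 + 689*sqrt(589)/697965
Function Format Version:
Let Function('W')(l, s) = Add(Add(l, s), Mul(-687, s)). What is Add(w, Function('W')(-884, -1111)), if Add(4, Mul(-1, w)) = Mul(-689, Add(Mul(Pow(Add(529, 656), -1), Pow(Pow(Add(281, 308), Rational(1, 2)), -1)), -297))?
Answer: Add(556633, Mul(Rational(689, 697965), Pow(589, Rational(1, 2)))) ≈ 5.5663e+5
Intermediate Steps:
Function('W')(l, s) = Add(l, Mul(-686, s))
w = Add(-204629, Mul(Rational(689, 697965), Pow(589, Rational(1, 2)))) (w = Add(4, Mul(-1, Mul(-689, Add(Mul(Pow(Add(529, 656), -1), Pow(Pow(Add(281, 308), Rational(1, 2)), -1)), -297)))) = Add(4, Mul(-1, Mul(-689, Add(Mul(Pow(1185, -1), Pow(Pow(589, Rational(1, 2)), -1)), -297)))) = Add(4, Mul(-1, Mul(-689, Add(Mul(Rational(1, 1185), Mul(Rational(1, 589), Pow(589, Rational(1, 2)))), -297)))) = Add(4, Mul(-1, Mul(-689, Add(Mul(Rational(1, 697965), Pow(589, Rational(1, 2))), -297)))) = Add(4, Mul(-1, Mul(-689, Add(-297, Mul(Rational(1, 697965), Pow(589, Rational(1, 2))))))) = Add(4, Mul(-1, Add(204633, Mul(Rational(-689, 697965), Pow(589, Rational(1, 2)))))) = Add(4, Add(-204633, Mul(Rational(689, 697965), Pow(589, Rational(1, 2))))) = Add(-204629, Mul(Rational(689, 697965), Pow(589, Rational(1, 2)))) ≈ -2.0463e+5)
Add(w, Function('W')(-884, -1111)) = Add(Add(-204629, Mul(Rational(689, 697965), Pow(589, Rational(1, 2)))), Add(-884, Mul(-686, -1111))) = Add(Add(-204629, Mul(Rational(689, 697965), Pow(589, Rational(1, 2)))), Add(-884, 762146)) = Add(Add(-204629, Mul(Rational(689, 697965), Pow(589, Rational(1, 2)))), 761262) = Add(556633, Mul(Rational(689, 697965), Pow(589, Rational(1, 2))))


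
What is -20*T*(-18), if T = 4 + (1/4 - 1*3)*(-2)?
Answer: 3420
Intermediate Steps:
T = 19/2 (T = 4 + (¼ - 3)*(-2) = 4 - 11/4*(-2) = 4 + 11/2 = 19/2 ≈ 9.5000)
-20*T*(-18) = -20*19/2*(-18) = -190*(-18) = 3420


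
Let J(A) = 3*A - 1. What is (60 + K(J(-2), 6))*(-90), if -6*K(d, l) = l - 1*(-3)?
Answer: -5265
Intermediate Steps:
J(A) = -1 + 3*A
K(d, l) = -1/2 - l/6 (K(d, l) = -(l - 1*(-3))/6 = -(l + 3)/6 = -(3 + l)/6 = -1/2 - l/6)
(60 + K(J(-2), 6))*(-90) = (60 + (-1/2 - 1/6*6))*(-90) = (60 + (-1/2 - 1))*(-90) = (60 - 3/2)*(-90) = (117/2)*(-90) = -5265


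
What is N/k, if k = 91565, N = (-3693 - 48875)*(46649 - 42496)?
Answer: -218314904/91565 ≈ -2384.3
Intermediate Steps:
N = -218314904 (N = -52568*4153 = -218314904)
N/k = -218314904/91565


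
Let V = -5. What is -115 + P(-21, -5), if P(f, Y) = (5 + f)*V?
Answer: -35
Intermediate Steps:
P(f, Y) = -25 - 5*f (P(f, Y) = (5 + f)*(-5) = -25 - 5*f)
-115 + P(-21, -5) = -115 + (-25 - 5*(-21)) = -115 + (-25 + 105) = -115 + 80 = -35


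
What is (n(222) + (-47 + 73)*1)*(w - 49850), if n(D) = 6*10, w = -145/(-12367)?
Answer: -53018553230/12367 ≈ -4.2871e+6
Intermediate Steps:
w = 145/12367 (w = -145*(-1/12367) = 145/12367 ≈ 0.011725)
n(D) = 60
(n(222) + (-47 + 73)*1)*(w - 49850) = (60 + (-47 + 73)*1)*(145/12367 - 49850) = (60 + 26*1)*(-616494805/12367) = (60 + 26)*(-616494805/12367) = 86*(-616494805/12367) = -53018553230/12367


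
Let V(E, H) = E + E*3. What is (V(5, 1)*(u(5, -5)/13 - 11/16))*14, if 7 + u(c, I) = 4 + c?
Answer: -3885/26 ≈ -149.42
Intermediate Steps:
V(E, H) = 4*E (V(E, H) = E + 3*E = 4*E)
u(c, I) = -3 + c (u(c, I) = -7 + (4 + c) = -3 + c)
(V(5, 1)*(u(5, -5)/13 - 11/16))*14 = ((4*5)*((-3 + 5)/13 - 11/16))*14 = (20*(2*(1/13) - 11*1/16))*14 = (20*(2/13 - 11/16))*14 = (20*(-111/208))*14 = -555/52*14 = -3885/26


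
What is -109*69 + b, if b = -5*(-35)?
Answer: -7346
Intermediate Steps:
b = 175
-109*69 + b = -109*69 + 175 = -7521 + 175 = -7346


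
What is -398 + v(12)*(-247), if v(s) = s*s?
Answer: -35966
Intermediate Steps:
v(s) = s²
-398 + v(12)*(-247) = -398 + 12²*(-247) = -398 + 144*(-247) = -398 - 35568 = -35966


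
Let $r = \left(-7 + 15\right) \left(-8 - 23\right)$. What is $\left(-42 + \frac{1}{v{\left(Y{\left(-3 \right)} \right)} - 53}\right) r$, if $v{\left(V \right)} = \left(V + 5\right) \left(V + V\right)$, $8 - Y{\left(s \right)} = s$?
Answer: $\frac{3114136}{299} \approx 10415.0$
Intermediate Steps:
$Y{\left(s \right)} = 8 - s$
$v{\left(V \right)} = 2 V \left(5 + V\right)$ ($v{\left(V \right)} = \left(5 + V\right) 2 V = 2 V \left(5 + V\right)$)
$r = -248$ ($r = 8 \left(-31\right) = -248$)
$\left(-42 + \frac{1}{v{\left(Y{\left(-3 \right)} \right)} - 53}\right) r = \left(-42 + \frac{1}{2 \left(8 - -3\right) \left(5 + \left(8 - -3\right)\right) - 53}\right) \left(-248\right) = \left(-42 + \frac{1}{2 \left(8 + 3\right) \left(5 + \left(8 + 3\right)\right) - 53}\right) \left(-248\right) = \left(-42 + \frac{1}{2 \cdot 11 \left(5 + 11\right) - 53}\right) \left(-248\right) = \left(-42 + \frac{1}{2 \cdot 11 \cdot 16 - 53}\right) \left(-248\right) = \left(-42 + \frac{1}{352 - 53}\right) \left(-248\right) = \left(-42 + \frac{1}{299}\right) \left(-248\right) = \left(- \frac{12557}{299}\right) \left(-248\right) = \frac{3114136}{299}$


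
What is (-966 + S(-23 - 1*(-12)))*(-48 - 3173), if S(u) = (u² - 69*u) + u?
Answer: 312437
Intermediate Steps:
S(u) = u² - 68*u
(-966 + S(-23 - 1*(-12)))*(-48 - 3173) = (-966 + (-23 - 1*(-12))*(-68 + (-23 - 1*(-12))))*(-48 - 3173) = (-966 + (-23 + 12)*(-68 + (-23 + 12)))*(-3221) = (-966 - 11*(-68 - 11))*(-3221) = (-966 - 11*(-79))*(-3221) = (-966 + 869)*(-3221) = -97*(-3221) = 312437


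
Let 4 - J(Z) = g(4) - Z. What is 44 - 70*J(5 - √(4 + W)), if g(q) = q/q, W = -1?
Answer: -516 + 70*√3 ≈ -394.76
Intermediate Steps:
g(q) = 1
J(Z) = 3 + Z (J(Z) = 4 - (1 - Z) = 4 + (-1 + Z) = 3 + Z)
44 - 70*J(5 - √(4 + W)) = 44 - 70*(3 + (5 - √(4 - 1))) = 44 - 70*(3 + (5 - √3)) = 44 - 70*(8 - √3) = 44 + (-560 + 70*√3) = -516 + 70*√3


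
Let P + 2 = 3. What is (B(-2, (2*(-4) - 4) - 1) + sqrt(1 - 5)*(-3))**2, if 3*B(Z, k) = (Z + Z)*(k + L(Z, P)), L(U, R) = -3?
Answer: 3772/9 - 256*I ≈ 419.11 - 256.0*I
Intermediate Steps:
P = 1 (P = -2 + 3 = 1)
B(Z, k) = 2*Z*(-3 + k)/3 (B(Z, k) = ((Z + Z)*(k - 3))/3 = ((2*Z)*(-3 + k))/3 = (2*Z*(-3 + k))/3 = 2*Z*(-3 + k)/3)
(B(-2, (2*(-4) - 4) - 1) + sqrt(1 - 5)*(-3))**2 = ((2/3)*(-2)*(-3 + ((2*(-4) - 4) - 1)) + sqrt(1 - 5)*(-3))**2 = ((2/3)*(-2)*(-3 + ((-8 - 4) - 1)) + sqrt(-4)*(-3))**2 = ((2/3)*(-2)*(-3 + (-12 - 1)) + (2*I)*(-3))**2 = ((2/3)*(-2)*(-3 - 13) - 6*I)**2 = ((2/3)*(-2)*(-16) - 6*I)**2 = (64/3 - 6*I)**2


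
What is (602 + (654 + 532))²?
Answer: 3196944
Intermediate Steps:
(602 + (654 + 532))² = (602 + 1186)² = 1788² = 3196944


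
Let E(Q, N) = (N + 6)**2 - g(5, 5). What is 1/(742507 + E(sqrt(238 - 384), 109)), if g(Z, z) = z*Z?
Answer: 1/755707 ≈ 1.3233e-6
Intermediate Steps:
g(Z, z) = Z*z
E(Q, N) = -25 + (6 + N)**2 (E(Q, N) = (N + 6)**2 - 5*5 = (6 + N)**2 - 1*25 = (6 + N)**2 - 25 = -25 + (6 + N)**2)
1/(742507 + E(sqrt(238 - 384), 109)) = 1/(742507 + (-25 + (6 + 109)**2)) = 1/(742507 + (-25 + 115**2)) = 1/(742507 + (-25 + 13225)) = 1/(742507 + 13200) = 1/755707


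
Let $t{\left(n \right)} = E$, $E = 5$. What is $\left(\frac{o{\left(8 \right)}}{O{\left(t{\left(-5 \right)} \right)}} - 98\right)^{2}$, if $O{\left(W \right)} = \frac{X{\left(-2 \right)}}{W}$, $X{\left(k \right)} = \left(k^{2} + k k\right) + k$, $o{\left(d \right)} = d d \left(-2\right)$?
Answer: $\frac{376996}{9} \approx 41888.0$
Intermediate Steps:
$o{\left(d \right)} = - 2 d^{2}$ ($o{\left(d \right)} = d^{2} \left(-2\right) = - 2 d^{2}$)
$X{\left(k \right)} = k + 2 k^{2}$ ($X{\left(k \right)} = \left(k^{2} + k^{2}\right) + k = 2 k^{2} + k = k + 2 k^{2}$)
$t{\left(n \right)} = 5$
$O{\left(W \right)} = \frac{6}{W}$ ($O{\left(W \right)} = \frac{\left(-2\right) \left(1 + 2 \left(-2\right)\right)}{W} = \frac{\left(-2\right) \left(1 - 4\right)}{W} = \frac{\left(-2\right) \left(-3\right)}{W} = \frac{6}{W}$)
$\left(\frac{o{\left(8 \right)}}{O{\left(t{\left(-5 \right)} \right)}} - 98\right)^{2} = \left(\frac{\left(-2\right) 8^{2}}{6 \cdot \frac{1}{5}} - 98\right)^{2} = \left(\frac{\left(-2\right) 64}{6 \cdot \frac{1}{5}} - 98\right)^{2} = \left(- \frac{128}{\frac{6}{5}} - 98\right)^{2} = \left(\left(-128\right) \frac{5}{6} - 98\right)^{2} = \left(- \frac{320}{3} - 98\right)^{2} = \left(- \frac{614}{3}\right)^{2} = \frac{376996}{9}$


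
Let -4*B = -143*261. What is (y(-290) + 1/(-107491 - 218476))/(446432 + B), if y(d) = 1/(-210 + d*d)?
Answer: 484154/24926003547721565 ≈ 1.9424e-11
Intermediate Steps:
B = 37323/4 (B = -(-143)*261/4 = -¼*(-37323) = 37323/4 ≈ 9330.8)
y(d) = 1/(-210 + d²)
(y(-290) + 1/(-107491 - 218476))/(446432 + B) = (1/(-210 + (-290)²) + 1/(-107491 - 218476))/(446432 + 37323/4) = (1/(-210 + 84100) + 1/(-325967))/(1823051/4) = (1/83890 - 1/325967)*(4/1823051) = (242077/27345371630)*(4/1823051) = 484154/24926003547721565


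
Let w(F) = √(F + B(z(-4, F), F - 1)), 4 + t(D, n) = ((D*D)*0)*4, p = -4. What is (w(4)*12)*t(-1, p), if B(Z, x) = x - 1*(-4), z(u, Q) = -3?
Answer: -48*√11 ≈ -159.20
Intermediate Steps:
B(Z, x) = 4 + x (B(Z, x) = x + 4 = 4 + x)
t(D, n) = -4 (t(D, n) = -4 + ((D*D)*0)*4 = -4 + (D²*0)*4 = -4 + 0*4 = -4 + 0 = -4)
w(F) = √(3 + 2*F) (w(F) = √(F + (4 + (F - 1))) = √(F + (4 + (-1 + F))) = √(F + (3 + F)) = √(3 + 2*F))
(w(4)*12)*t(-1, p) = (√(3 + 2*4)*12)*(-4) = (√(3 + 8)*12)*(-4) = (√11*12)*(-4) = (12*√11)*(-4) = -48*√11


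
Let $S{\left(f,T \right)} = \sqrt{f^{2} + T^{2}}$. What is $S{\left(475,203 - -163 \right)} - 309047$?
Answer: $-309047 + \sqrt{359581} \approx -3.0845 \cdot 10^{5}$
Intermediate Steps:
$S{\left(f,T \right)} = \sqrt{T^{2} + f^{2}}$
$S{\left(475,203 - -163 \right)} - 309047 = \sqrt{\left(203 - -163\right)^{2} + 475^{2}} - 309047 = \sqrt{\left(203 + 163\right)^{2} + 225625} - 309047 = \sqrt{366^{2} + 225625} - 309047 = \sqrt{133956 + 225625} - 309047 = \sqrt{359581} - 309047 = -309047 + \sqrt{359581}$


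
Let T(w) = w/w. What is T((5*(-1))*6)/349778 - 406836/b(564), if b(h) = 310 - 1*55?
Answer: -47434094051/29731130 ≈ -1595.4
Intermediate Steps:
T(w) = 1
b(h) = 255 (b(h) = 310 - 55 = 255)
T((5*(-1))*6)/349778 - 406836/b(564) = 1/349778 - 406836/255 = 1*(1/349778) - 406836*1/255 = 1/349778 - 135612/85 = -47434094051/29731130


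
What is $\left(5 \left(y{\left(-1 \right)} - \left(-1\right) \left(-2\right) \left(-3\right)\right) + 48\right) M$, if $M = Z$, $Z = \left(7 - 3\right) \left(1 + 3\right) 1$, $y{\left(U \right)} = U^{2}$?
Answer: $1328$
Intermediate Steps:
$Z = 16$ ($Z = 4 \cdot 4 \cdot 1 = 4 \cdot 4 = 16$)
$M = 16$
$\left(5 \left(y{\left(-1 \right)} - \left(-1\right) \left(-2\right) \left(-3\right)\right) + 48\right) M = \left(5 \left(\left(-1\right)^{2} - \left(-1\right) \left(-2\right) \left(-3\right)\right) + 48\right) 16 = \left(5 \left(1 - 2 \left(-3\right)\right) + 48\right) 16 = \left(5 \left(1 - -6\right) + 48\right) 16 = \left(5 \left(1 + 6\right) + 48\right) 16 = \left(5 \cdot 7 + 48\right) 16 = \left(35 + 48\right) 16 = 83 \cdot 16 = 1328$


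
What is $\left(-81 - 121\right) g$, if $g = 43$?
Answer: $-8686$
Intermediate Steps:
$\left(-81 - 121\right) g = \left(-81 - 121\right) 43 = \left(-202\right) 43 = -8686$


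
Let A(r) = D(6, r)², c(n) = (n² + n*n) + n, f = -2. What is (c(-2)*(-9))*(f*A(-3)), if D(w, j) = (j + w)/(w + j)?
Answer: 108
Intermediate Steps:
D(w, j) = 1 (D(w, j) = (j + w)/(j + w) = 1)
c(n) = n + 2*n² (c(n) = (n² + n²) + n = 2*n² + n = n + 2*n²)
A(r) = 1 (A(r) = 1² = 1)
(c(-2)*(-9))*(f*A(-3)) = (-2*(1 + 2*(-2))*(-9))*(-2*1) = (-2*(1 - 4)*(-9))*(-2) = (-2*(-3)*(-9))*(-2) = (6*(-9))*(-2) = -54*(-2) = 108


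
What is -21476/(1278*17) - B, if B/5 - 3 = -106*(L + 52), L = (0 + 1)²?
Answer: 304967987/10863 ≈ 28074.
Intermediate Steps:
L = 1 (L = 1² = 1)
B = -28075 (B = 15 + 5*(-106*(1 + 52)) = 15 + 5*(-106*53) = 15 + 5*(-5618) = 15 - 28090 = -28075)
-21476/(1278*17) - B = -21476/(1278*17) - 1*(-28075) = -21476/21726 + 28075 = -21476*1/21726 + 28075 = -10738/10863 + 28075 = 304967987/10863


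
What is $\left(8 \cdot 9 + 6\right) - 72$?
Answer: $6$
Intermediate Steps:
$\left(8 \cdot 9 + 6\right) - 72 = \left(72 + 6\right) - 72 = 78 - 72 = 6$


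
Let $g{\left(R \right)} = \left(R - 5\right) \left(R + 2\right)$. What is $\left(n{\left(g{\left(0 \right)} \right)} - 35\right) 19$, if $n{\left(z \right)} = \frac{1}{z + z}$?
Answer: $- \frac{13319}{20} \approx -665.95$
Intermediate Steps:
$g{\left(R \right)} = \left(-5 + R\right) \left(2 + R\right)$
$n{\left(z \right)} = \frac{1}{2 z}$
$\left(n{\left(g{\left(0 \right)} \right)} - 35\right) 19 = \left(\frac{1}{2 \left(-10 + 0^{2} - 0\right)} - 35\right) 19 = \left(\frac{1}{2 \left(-10 + 0 + 0\right)} - 35\right) 19 = \left(\frac{1}{2 \left(-10\right)} - 35\right) 19 = \left(\frac{1}{2} \left(- \frac{1}{10}\right) - 35\right) 19 = \left(- \frac{1}{20} - 35\right) 19 = \left(- \frac{701}{20}\right) 19 = - \frac{13319}{20}$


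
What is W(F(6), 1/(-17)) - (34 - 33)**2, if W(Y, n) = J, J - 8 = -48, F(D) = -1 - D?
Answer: -41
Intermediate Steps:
J = -40 (J = 8 - 48 = -40)
W(Y, n) = -40
W(F(6), 1/(-17)) - (34 - 33)**2 = -40 - (34 - 33)**2 = -40 - 1*1**2 = -40 - 1*1 = -40 - 1 = -41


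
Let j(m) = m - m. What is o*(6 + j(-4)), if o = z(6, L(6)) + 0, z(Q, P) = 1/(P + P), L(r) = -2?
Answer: -3/2 ≈ -1.5000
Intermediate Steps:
j(m) = 0
z(Q, P) = 1/(2*P)
o = -1/4 (o = (1/2)/(-2) + 0 = (1/2)*(-1/2) + 0 = -1/4 + 0 = -1/4 ≈ -0.25000)
o*(6 + j(-4)) = -(6 + 0)/4 = -1/4*6 = -3/2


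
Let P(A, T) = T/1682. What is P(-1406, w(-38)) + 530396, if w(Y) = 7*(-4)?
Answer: 446063022/841 ≈ 5.3040e+5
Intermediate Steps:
w(Y) = -28
P(A, T) = T/1682 (P(A, T) = T*(1/1682) = T/1682)
P(-1406, w(-38)) + 530396 = (1/1682)*(-28) + 530396 = -14/841 + 530396 = 446063022/841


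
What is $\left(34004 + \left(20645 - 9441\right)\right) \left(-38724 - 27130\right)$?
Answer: $-2977127632$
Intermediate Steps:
$\left(34004 + \left(20645 - 9441\right)\right) \left(-38724 - 27130\right) = \left(34004 + 11204\right) \left(-65854\right) = 45208 \left(-65854\right) = -2977127632$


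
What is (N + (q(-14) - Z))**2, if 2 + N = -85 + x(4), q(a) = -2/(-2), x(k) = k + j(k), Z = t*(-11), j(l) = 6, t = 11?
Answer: 2025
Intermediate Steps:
Z = -121 (Z = 11*(-11) = -121)
x(k) = 6 + k (x(k) = k + 6 = 6 + k)
q(a) = 1 (q(a) = -2*(-1/2) = 1)
N = -77 (N = -2 + (-85 + (6 + 4)) = -2 + (-85 + 10) = -2 - 75 = -77)
(N + (q(-14) - Z))**2 = (-77 + (1 - 1*(-121)))**2 = (-77 + (1 + 121))**2 = (-77 + 122)**2 = 45**2 = 2025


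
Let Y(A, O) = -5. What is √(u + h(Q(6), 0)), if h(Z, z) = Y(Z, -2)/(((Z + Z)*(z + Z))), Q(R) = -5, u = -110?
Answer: I*√11010/10 ≈ 10.493*I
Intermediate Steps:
h(Z, z) = -5/(2*Z*(Z + z)) (h(Z, z) = -5*1/((Z + Z)*(z + Z)) = -5*1/(2*Z*(Z + z)) = -5/(2*Z*(Z + z)))
√(u + h(Q(6), 0)) = √(-110 - 5/2/(-5*(-5 + 0))) = √(-110 - 5/2*(-⅕)/(-5)) = √(-110 - 5/2*(-⅕)*(-⅕)) = √(-110 - ⅒) = √(-1101/10) = I*√11010/10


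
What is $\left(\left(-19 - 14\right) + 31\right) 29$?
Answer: $-58$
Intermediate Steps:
$\left(\left(-19 - 14\right) + 31\right) 29 = \left(-33 + 31\right) 29 = \left(-2\right) 29 = -58$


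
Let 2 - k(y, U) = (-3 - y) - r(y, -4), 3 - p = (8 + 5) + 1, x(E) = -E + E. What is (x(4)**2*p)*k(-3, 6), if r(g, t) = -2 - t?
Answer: 0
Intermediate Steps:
x(E) = 0
p = -11 (p = 3 - ((8 + 5) + 1) = 3 - (13 + 1) = 3 - 1*14 = 3 - 14 = -11)
k(y, U) = 7 + y (k(y, U) = 2 - ((-3 - y) - (-2 - 1*(-4))) = 2 - ((-3 - y) - (-2 + 4)) = 2 - ((-3 - y) - 1*2) = 2 - ((-3 - y) - 2) = 2 - (-5 - y) = 2 + (5 + y) = 7 + y)
(x(4)**2*p)*k(-3, 6) = (0**2*(-11))*(7 - 3) = (0*(-11))*4 = 0*4 = 0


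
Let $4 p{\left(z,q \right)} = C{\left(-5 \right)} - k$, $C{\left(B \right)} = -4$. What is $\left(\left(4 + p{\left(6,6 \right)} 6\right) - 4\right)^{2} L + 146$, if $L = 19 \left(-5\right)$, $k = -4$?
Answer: $146$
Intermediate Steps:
$p{\left(z,q \right)} = 0$ ($p{\left(z,q \right)} = \frac{-4 - -4}{4} = \frac{-4 + 4}{4} = \frac{1}{4} \cdot 0 = 0$)
$L = -95$
$\left(\left(4 + p{\left(6,6 \right)} 6\right) - 4\right)^{2} L + 146 = \left(\left(4 + 0 \cdot 6\right) - 4\right)^{2} \left(-95\right) + 146 = \left(\left(4 + 0\right) - 4\right)^{2} \left(-95\right) + 146 = \left(4 - 4\right)^{2} \left(-95\right) + 146 = 0^{2} \left(-95\right) + 146 = 0 \left(-95\right) + 146 = 0 + 146 = 146$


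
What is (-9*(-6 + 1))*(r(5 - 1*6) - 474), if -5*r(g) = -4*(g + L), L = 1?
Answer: -21330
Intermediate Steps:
r(g) = 4/5 + 4*g/5 (r(g) = -(-4)*(g + 1)/5 = -(-4)*(1 + g)/5 = -(-4 - 4*g)/5 = 4/5 + 4*g/5)
(-9*(-6 + 1))*(r(5 - 1*6) - 474) = (-9*(-6 + 1))*((4/5 + 4*(5 - 1*6)/5) - 474) = (-9*(-5))*((4/5 + 4*(5 - 6)/5) - 474) = 45*((4/5 + (4/5)*(-1)) - 474) = 45*((4/5 - 4/5) - 474) = 45*(0 - 474) = 45*(-474) = -21330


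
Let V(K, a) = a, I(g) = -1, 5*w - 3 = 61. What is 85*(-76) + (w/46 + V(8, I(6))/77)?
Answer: -57200951/8855 ≈ -6459.7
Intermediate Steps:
w = 64/5 (w = ⅗ + (⅕)*61 = ⅗ + 61/5 = 64/5 ≈ 12.800)
85*(-76) + (w/46 + V(8, I(6))/77) = 85*(-76) + ((64/5)/46 - 1/77) = -6460 + ((64/5)*(1/46) - 1*1/77) = -6460 + (32/115 - 1/77) = -6460 + 2349/8855 = -57200951/8855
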